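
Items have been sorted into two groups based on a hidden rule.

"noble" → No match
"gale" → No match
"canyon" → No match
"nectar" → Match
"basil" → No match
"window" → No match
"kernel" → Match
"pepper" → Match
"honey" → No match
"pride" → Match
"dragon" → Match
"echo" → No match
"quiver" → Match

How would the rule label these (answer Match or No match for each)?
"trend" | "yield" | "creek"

Match, No match, Match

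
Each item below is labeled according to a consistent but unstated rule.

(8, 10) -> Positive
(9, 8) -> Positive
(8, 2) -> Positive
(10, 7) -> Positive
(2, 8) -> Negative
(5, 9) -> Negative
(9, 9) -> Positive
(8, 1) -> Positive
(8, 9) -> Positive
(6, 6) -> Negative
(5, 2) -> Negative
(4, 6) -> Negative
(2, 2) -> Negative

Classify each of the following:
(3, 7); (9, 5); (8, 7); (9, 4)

A rule that fits every label: first ≥ 7 — true of each 'Positive' example, false of each 'Negative' one.

Negative, Positive, Positive, Positive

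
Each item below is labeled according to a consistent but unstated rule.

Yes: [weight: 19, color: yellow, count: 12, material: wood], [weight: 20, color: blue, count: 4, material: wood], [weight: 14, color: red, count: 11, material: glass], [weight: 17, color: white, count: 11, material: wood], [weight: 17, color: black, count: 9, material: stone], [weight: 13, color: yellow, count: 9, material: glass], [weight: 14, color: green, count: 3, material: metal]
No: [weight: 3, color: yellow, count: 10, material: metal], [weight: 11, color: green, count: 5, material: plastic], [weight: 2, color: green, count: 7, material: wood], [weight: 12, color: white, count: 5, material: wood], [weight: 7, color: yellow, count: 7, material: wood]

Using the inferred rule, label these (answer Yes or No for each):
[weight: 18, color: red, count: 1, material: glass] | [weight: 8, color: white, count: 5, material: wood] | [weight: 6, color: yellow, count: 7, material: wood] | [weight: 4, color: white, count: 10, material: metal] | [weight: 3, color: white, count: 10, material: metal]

The pattern is that an item is 'Yes' exactly when: weight ≥ 13.
[weight: 18, color: red, count: 1, material: glass]: weight = 18 — fits, so Yes.
[weight: 8, color: white, count: 5, material: wood]: weight = 8 — does not pass, so No.
[weight: 6, color: yellow, count: 7, material: wood]: weight = 6 — does not pass, so No.
[weight: 4, color: white, count: 10, material: metal]: weight = 4 — does not pass, so No.
[weight: 3, color: white, count: 10, material: metal]: weight = 3 — does not pass, so No.

Yes, No, No, No, No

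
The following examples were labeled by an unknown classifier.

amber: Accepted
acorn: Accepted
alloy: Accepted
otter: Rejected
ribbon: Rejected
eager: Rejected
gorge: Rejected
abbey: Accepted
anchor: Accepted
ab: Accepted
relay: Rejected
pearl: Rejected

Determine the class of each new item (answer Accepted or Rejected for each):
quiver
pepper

Rejected, Rejected

The distinguishing property — starts with 'a' — holds for all the 'Accepted' cases and none of the 'Rejected' cases.
quiver: starts with 'q', fails the rule → Rejected. pepper: starts with 'p', fails the rule → Rejected.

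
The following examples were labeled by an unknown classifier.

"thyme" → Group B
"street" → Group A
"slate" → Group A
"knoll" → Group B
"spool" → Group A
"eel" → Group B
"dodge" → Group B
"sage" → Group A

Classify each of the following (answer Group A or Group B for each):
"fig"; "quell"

Group B, Group B

The simplest hypothesis consistent with all the labels is: contains 's'.
"fig": no 's' — fails the rule, so Group B. "quell": no 's' — fails the rule, so Group B.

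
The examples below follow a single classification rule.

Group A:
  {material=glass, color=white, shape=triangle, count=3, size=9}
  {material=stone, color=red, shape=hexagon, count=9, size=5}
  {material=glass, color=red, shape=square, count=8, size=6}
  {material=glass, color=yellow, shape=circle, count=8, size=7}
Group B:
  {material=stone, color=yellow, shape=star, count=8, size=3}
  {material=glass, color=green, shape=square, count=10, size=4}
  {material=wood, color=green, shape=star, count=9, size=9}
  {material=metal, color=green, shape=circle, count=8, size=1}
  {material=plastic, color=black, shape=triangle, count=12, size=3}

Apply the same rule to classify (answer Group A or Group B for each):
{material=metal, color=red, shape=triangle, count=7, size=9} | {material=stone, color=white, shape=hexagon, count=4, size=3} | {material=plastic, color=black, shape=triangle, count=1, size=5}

Group A, Group B, Group A

The distinguishing property — shape is not star AND size ≥ 5 — holds for all the 'Group A' cases and none of the 'Group B' cases.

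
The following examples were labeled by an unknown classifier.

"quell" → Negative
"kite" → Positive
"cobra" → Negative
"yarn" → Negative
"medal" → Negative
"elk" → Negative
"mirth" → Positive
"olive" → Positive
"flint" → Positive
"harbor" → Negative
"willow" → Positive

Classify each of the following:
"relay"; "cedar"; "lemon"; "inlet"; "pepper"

Negative, Negative, Negative, Positive, Negative

The common property of the 'Positive' items is: contains 'i'. No 'Negative' item has it.
"relay": Negative (no 'i'). "cedar": Negative (no 'i'). "lemon": Negative (no 'i'). "inlet": Positive (has 'i'). "pepper": Negative (no 'i').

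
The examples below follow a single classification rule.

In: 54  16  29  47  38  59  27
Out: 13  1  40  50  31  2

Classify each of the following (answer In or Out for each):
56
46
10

In, In, Out

One predicate separates the groups cleanly: digit sum ≥ 6.
56: In (digit sum 5+6 = 11). 46: In (digit sum 4+6 = 10). 10: Out (digit sum 1+0 = 1).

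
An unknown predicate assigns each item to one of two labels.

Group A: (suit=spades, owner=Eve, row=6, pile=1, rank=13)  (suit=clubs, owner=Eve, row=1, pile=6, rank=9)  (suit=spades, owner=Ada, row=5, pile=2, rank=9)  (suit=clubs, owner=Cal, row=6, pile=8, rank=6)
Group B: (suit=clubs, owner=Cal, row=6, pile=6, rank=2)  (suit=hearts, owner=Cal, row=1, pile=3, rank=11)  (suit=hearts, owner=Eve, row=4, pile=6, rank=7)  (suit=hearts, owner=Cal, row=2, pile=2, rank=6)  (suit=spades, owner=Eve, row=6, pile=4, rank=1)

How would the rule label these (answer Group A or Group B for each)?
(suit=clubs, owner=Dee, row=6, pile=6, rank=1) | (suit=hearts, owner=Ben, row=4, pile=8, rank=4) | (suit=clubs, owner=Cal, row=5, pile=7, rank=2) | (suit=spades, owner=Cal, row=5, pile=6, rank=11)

Group B, Group B, Group B, Group A

A rule that fits every label: suit is not hearts AND rank ≥ 6 — true of each 'Group A' example, false of each 'Group B' one.
Group B: (suit=clubs, owner=Dee, row=6, pile=6, rank=1), since suit is clubs, rank = 1.
Group B: (suit=hearts, owner=Ben, row=4, pile=8, rank=4), since suit is hearts, rank = 4.
Group B: (suit=clubs, owner=Cal, row=5, pile=7, rank=2), since suit is clubs, rank = 2.
Group A: (suit=spades, owner=Cal, row=5, pile=6, rank=11), since suit is spades, rank = 11.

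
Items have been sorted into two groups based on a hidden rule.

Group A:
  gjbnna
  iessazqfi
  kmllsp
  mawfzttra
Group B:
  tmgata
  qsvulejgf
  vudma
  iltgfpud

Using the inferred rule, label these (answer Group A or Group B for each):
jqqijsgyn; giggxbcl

Group A, Group A

'Group A' ⟺ has a double letter.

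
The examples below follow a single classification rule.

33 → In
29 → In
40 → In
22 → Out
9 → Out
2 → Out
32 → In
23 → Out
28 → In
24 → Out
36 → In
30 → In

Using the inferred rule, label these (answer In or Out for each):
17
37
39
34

The rule appears to be: at least 28.
Out: 17, since 17 < 28.
In: 37, since 37 ≥ 28.
In: 39, since 39 ≥ 28.
In: 34, since 34 ≥ 28.

Out, In, In, In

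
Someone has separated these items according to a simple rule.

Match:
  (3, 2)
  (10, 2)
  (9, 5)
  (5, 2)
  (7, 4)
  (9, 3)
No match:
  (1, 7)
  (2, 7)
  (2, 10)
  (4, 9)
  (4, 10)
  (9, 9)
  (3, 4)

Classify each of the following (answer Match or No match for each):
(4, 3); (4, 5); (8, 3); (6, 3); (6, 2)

Rule: first > second. This holds for each 'Match' example and fails for each 'No match' one.
(4, 3): 4 > 3, qualifies → Match. (4, 5): 4 < 5, lacks this property → No match. (8, 3): 8 > 3, qualifies → Match. (6, 3): 6 > 3, qualifies → Match. (6, 2): 6 > 2, qualifies → Match.

Match, No match, Match, Match, Match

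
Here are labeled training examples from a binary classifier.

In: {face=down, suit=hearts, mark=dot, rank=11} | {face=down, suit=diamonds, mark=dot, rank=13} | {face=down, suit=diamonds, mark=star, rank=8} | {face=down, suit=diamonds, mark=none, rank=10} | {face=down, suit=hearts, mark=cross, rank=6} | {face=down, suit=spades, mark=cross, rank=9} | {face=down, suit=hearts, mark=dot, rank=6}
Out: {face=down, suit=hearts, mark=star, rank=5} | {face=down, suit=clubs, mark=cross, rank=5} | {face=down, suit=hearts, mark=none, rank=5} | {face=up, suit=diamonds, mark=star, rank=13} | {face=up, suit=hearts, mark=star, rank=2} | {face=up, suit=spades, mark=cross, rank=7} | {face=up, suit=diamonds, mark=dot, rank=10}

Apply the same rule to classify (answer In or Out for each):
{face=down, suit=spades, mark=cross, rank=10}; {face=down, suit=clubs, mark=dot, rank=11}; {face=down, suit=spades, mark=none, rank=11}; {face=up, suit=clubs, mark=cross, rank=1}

The common property of the 'In' items is: face is down AND rank ≥ 6. No 'Out' item has it.
{face=down, suit=spades, mark=cross, rank=10} — face is down, rank = 10, hence In. {face=down, suit=clubs, mark=dot, rank=11} — face is down, rank = 11, hence In. {face=down, suit=spades, mark=none, rank=11} — face is down, rank = 11, hence In. {face=up, suit=clubs, mark=cross, rank=1} — face is up, rank = 1, hence Out.

In, In, In, Out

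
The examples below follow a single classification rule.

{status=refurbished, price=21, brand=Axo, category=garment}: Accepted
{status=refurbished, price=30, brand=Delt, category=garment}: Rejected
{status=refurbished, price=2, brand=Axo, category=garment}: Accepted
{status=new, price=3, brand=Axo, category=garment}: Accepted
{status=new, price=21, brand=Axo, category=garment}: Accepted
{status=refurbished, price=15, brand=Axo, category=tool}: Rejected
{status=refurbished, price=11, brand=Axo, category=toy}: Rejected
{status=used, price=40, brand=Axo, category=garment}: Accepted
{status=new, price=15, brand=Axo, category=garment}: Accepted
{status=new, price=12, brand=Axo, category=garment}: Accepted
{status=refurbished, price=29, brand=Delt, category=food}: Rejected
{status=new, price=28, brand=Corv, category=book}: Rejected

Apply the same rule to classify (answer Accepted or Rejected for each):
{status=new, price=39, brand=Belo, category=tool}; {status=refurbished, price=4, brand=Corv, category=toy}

Rejected, Rejected

The simplest hypothesis consistent with all the labels is: category is garment AND brand is Axo.
{status=new, price=39, brand=Belo, category=tool} → category is tool, brand is Belo → Rejected.
{status=refurbished, price=4, brand=Corv, category=toy} → category is toy, brand is Corv → Rejected.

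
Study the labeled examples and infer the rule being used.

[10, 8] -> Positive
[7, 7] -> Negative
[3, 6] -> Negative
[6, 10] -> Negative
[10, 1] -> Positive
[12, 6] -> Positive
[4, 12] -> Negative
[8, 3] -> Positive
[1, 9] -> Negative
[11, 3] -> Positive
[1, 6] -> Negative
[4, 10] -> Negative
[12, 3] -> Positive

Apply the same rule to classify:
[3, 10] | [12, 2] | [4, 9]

The distinguishing property — first > second — holds for all the 'Positive' cases and none of the 'Negative' cases.

Negative, Positive, Negative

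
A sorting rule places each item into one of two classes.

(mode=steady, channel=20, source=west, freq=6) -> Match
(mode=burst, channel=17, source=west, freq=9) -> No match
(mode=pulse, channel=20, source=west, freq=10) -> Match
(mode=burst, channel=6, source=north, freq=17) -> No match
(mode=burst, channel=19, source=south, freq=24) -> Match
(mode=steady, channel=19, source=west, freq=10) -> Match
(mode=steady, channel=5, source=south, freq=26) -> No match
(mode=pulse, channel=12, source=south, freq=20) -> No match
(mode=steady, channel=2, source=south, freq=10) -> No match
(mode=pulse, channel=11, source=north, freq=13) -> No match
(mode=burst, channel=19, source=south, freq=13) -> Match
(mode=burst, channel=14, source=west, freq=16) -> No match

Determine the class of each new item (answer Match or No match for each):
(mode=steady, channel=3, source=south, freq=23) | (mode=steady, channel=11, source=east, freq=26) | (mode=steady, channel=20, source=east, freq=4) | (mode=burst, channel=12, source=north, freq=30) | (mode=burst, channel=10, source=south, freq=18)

All 'Match' examples share one property — channel ≥ 19 — and every 'No match' example lacks it.
(mode=steady, channel=3, source=south, freq=23): channel = 3 — doesn't match, so No match. (mode=steady, channel=11, source=east, freq=26): channel = 11 — doesn't match, so No match. (mode=steady, channel=20, source=east, freq=4): channel = 20 — checks out, so Match. (mode=burst, channel=12, source=north, freq=30): channel = 12 — doesn't match, so No match. (mode=burst, channel=10, source=south, freq=18): channel = 10 — doesn't match, so No match.

No match, No match, Match, No match, No match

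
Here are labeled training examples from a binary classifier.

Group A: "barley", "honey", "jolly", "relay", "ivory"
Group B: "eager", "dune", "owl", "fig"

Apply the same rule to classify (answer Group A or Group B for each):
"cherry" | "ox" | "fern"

Group A, Group B, Group B

'Group A' ⟺ contains 'y'.
"cherry": has 'y' — meets the rule, so Group A.
"ox": no 'y' — lacks this property, so Group B.
"fern": no 'y' — lacks this property, so Group B.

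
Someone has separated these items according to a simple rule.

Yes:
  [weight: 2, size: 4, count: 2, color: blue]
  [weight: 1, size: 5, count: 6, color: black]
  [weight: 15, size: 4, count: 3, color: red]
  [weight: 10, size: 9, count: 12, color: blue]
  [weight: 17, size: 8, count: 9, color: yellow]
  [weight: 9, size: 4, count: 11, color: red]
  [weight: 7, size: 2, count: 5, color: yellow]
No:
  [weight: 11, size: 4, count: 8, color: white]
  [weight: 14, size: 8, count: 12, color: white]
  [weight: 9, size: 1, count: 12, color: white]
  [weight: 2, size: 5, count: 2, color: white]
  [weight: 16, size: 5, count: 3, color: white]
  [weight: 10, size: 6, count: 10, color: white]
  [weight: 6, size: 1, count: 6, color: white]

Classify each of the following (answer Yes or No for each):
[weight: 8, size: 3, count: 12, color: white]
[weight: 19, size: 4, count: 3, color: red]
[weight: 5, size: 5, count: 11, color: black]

The distinguishing property — color is not white — holds for all the 'Yes' cases and none of the 'No' cases.
[weight: 8, size: 3, count: 12, color: white]: No (color is white). [weight: 19, size: 4, count: 3, color: red]: Yes (color is red). [weight: 5, size: 5, count: 11, color: black]: Yes (color is black).

No, Yes, Yes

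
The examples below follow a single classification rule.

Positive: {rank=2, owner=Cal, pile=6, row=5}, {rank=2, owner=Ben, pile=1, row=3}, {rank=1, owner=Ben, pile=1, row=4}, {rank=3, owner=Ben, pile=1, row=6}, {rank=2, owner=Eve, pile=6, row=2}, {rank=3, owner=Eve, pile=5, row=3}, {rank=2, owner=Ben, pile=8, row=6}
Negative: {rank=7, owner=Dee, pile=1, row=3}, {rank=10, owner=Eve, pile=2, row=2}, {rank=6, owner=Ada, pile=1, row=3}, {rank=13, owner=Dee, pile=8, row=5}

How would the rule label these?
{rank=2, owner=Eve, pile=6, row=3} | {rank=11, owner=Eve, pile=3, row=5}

Positive, Negative

One predicate separates the groups cleanly: rank ≤ 3.
{rank=2, owner=Eve, pile=6, row=3}: rank = 2 — passes, so Positive. {rank=11, owner=Eve, pile=3, row=5}: rank = 11 — fails this test, so Negative.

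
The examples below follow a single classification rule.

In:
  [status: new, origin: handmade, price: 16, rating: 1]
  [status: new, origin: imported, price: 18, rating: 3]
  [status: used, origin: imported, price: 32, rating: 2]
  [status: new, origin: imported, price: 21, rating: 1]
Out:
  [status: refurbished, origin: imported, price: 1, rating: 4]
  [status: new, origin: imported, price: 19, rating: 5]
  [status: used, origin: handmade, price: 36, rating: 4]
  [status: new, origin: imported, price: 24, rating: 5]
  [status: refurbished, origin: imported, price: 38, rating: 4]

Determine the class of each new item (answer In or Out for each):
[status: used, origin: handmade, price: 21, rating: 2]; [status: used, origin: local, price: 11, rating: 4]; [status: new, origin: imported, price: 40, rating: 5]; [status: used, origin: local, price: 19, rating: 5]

The common property of the 'In' items is: rating ≤ 3. No 'Out' item has it.
[status: used, origin: handmade, price: 21, rating: 2] → rating = 2 → In.
[status: used, origin: local, price: 11, rating: 4] → rating = 4 → Out.
[status: new, origin: imported, price: 40, rating: 5] → rating = 5 → Out.
[status: used, origin: local, price: 19, rating: 5] → rating = 5 → Out.

In, Out, Out, Out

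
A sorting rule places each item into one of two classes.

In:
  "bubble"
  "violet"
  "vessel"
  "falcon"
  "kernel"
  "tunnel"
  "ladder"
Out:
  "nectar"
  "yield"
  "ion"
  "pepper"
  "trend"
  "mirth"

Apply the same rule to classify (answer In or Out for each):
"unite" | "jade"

The pattern is that an item is 'In' exactly when: even length AND contains 'l'.

Out, Out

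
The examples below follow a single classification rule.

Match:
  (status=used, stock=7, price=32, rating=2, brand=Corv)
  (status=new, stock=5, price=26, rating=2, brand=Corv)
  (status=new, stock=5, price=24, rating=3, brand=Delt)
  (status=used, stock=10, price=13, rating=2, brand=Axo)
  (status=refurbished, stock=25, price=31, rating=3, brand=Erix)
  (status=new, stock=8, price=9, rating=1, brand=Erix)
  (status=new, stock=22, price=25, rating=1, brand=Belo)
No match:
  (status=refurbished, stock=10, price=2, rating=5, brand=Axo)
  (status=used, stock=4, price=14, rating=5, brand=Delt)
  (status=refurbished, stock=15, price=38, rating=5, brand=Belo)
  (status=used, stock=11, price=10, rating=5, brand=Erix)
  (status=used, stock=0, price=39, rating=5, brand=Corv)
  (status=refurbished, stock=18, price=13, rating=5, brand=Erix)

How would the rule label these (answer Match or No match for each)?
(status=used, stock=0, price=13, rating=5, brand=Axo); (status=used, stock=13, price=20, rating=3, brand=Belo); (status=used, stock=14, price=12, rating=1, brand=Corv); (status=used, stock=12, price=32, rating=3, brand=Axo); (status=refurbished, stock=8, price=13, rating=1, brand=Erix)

No match, Match, Match, Match, Match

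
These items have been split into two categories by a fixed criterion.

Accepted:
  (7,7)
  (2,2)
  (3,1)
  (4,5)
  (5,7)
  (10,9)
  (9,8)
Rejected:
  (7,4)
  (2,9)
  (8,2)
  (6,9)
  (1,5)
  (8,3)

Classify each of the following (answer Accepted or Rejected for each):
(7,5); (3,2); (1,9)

Accepted, Accepted, Rejected

One predicate separates the groups cleanly: |first − second| ≤ 2.
Accepted: (7,5), since |7−5| = 2.
Accepted: (3,2), since |3−2| = 1.
Rejected: (1,9), since |1−9| = 8.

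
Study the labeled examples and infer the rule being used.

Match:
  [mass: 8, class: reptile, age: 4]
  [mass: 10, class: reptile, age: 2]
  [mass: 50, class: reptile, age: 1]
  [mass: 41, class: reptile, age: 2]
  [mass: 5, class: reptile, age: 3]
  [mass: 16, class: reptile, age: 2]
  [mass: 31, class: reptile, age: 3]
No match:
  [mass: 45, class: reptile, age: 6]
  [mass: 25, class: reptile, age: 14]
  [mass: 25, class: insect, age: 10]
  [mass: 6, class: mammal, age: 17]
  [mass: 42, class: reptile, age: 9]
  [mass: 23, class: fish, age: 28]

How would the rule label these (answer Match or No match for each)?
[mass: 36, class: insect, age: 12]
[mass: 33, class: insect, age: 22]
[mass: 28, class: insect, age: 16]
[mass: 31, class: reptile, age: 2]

No match, No match, No match, Match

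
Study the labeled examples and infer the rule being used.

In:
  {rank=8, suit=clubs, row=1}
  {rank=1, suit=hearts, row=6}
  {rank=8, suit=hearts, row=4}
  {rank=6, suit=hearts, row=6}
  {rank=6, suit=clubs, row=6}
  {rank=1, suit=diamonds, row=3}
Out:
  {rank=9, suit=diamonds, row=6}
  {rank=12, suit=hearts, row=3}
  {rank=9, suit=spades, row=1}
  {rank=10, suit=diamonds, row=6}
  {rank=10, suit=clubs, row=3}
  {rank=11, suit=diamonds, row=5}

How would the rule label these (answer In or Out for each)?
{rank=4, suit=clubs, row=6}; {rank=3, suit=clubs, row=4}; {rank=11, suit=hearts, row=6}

Every 'In' example satisfies: rank ≤ 8. None of the 'Out' examples do.
{rank=4, suit=clubs, row=6} → rank = 4 → In.
{rank=3, suit=clubs, row=4} → rank = 3 → In.
{rank=11, suit=hearts, row=6} → rank = 11 → Out.

In, In, Out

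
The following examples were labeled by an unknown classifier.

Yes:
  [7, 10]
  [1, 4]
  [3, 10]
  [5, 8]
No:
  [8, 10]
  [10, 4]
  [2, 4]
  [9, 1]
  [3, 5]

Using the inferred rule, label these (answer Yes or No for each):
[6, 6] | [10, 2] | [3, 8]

Looking at the examples, the only property every 'Yes' case has and every 'No' case lacks is: sum is odd.
[6, 6]: No (6+6 = 12).
[10, 2]: No (10+2 = 12).
[3, 8]: Yes (3+8 = 11).

No, No, Yes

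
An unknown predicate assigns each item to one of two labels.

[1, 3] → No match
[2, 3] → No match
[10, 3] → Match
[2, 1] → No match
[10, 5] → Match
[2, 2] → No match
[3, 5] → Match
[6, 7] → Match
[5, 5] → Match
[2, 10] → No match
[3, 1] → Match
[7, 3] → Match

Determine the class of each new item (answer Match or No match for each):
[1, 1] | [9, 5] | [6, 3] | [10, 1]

No match, Match, Match, Match

Rule: first ≥ 3. This holds for each 'Match' example and fails for each 'No match' one.
[1, 1]: first 1, fails the rule → No match. [9, 5]: first 9, matches → Match. [6, 3]: first 6, matches → Match. [10, 1]: first 10, matches → Match.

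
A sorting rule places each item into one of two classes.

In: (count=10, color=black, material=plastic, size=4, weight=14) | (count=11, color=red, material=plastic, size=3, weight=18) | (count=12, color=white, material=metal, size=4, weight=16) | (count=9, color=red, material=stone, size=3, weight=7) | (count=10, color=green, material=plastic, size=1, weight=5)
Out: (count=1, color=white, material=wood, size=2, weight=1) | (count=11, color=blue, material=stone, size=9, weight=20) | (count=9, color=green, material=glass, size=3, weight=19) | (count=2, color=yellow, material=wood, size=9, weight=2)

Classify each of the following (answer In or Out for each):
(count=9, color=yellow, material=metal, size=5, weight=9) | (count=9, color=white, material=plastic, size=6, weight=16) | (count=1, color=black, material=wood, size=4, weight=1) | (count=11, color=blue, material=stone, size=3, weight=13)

In, In, Out, In

The rule appears to be: count ≥ 9 AND weight ≤ 18.
(count=9, color=yellow, material=metal, size=5, weight=9) — count = 9, weight = 9, hence In.
(count=9, color=white, material=plastic, size=6, weight=16) — count = 9, weight = 16, hence In.
(count=1, color=black, material=wood, size=4, weight=1) — count = 1, weight = 1, hence Out.
(count=11, color=blue, material=stone, size=3, weight=13) — count = 11, weight = 13, hence In.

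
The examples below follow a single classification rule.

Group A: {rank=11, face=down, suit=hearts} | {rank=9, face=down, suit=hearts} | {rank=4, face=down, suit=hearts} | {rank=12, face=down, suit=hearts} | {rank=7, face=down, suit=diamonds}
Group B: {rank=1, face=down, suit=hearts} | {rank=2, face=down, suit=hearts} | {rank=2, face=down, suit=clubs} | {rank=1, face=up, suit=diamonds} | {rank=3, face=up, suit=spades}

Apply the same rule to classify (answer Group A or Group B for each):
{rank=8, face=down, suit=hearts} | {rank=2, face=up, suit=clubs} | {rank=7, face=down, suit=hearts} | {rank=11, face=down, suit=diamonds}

Group A, Group B, Group A, Group A

The classifier is using: rank ≥ 4.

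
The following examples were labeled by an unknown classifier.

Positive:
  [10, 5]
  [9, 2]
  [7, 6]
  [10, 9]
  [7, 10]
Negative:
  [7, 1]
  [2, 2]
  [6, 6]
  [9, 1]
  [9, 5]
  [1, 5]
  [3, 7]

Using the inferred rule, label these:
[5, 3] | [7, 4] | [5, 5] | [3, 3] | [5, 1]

Negative, Positive, Negative, Negative, Negative

The common property of the 'Positive' items is: sum is odd. No 'Negative' item has it.
[5, 3] — 5+3 = 8, hence Negative.
[7, 4] — 7+4 = 11, hence Positive.
[5, 5] — 5+5 = 10, hence Negative.
[3, 3] — 3+3 = 6, hence Negative.
[5, 1] — 5+1 = 6, hence Negative.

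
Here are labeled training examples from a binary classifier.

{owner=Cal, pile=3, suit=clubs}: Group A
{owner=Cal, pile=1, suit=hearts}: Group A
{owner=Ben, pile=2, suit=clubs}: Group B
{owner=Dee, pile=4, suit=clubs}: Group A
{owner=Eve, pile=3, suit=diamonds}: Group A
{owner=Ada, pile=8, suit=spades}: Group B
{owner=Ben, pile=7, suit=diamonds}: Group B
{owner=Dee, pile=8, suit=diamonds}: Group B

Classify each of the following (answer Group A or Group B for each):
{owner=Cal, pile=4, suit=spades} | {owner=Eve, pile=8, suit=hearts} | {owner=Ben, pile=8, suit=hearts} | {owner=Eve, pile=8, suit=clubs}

The pattern is that an item is 'Group A' exactly when: pile ≠ 2 AND pile ≤ 4.
{owner=Cal, pile=4, suit=spades} → pile = 4 → Group A. {owner=Eve, pile=8, suit=hearts} → pile = 8 → Group B. {owner=Ben, pile=8, suit=hearts} → pile = 8 → Group B. {owner=Eve, pile=8, suit=clubs} → pile = 8 → Group B.

Group A, Group B, Group B, Group B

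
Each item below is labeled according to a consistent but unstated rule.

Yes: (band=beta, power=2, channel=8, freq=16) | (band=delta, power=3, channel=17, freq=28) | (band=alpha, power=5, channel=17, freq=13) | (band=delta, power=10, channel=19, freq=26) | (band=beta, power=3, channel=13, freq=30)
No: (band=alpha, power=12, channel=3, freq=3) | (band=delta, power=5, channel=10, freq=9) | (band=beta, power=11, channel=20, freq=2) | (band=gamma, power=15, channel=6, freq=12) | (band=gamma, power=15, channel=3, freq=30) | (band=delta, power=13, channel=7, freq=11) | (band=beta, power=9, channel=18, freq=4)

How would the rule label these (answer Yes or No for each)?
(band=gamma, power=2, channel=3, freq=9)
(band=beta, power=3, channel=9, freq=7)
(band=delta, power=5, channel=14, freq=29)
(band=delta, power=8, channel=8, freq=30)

No, No, Yes, Yes

The distinguishing property — power ≤ 10 AND freq ≥ 11 — holds for all the 'Yes' cases and none of the 'No' cases.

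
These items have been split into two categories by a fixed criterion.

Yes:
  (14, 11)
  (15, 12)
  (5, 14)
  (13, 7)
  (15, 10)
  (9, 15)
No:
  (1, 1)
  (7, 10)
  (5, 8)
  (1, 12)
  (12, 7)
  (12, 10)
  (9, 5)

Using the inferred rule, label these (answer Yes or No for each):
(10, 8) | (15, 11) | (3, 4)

No, Yes, No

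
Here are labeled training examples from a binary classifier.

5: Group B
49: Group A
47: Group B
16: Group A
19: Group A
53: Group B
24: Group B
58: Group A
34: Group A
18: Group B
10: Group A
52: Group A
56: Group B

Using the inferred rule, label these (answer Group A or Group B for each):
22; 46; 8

Group A, Group A, Group B

The distinguishing property — ≡ 1 (mod 3) — holds for all the 'Group A' cases and none of the 'Group B' cases.
22: 22 mod 3 = 1, qualifies → Group A. 46: 46 mod 3 = 1, qualifies → Group A. 8: 8 mod 3 = 2, doesn't qualify → Group B.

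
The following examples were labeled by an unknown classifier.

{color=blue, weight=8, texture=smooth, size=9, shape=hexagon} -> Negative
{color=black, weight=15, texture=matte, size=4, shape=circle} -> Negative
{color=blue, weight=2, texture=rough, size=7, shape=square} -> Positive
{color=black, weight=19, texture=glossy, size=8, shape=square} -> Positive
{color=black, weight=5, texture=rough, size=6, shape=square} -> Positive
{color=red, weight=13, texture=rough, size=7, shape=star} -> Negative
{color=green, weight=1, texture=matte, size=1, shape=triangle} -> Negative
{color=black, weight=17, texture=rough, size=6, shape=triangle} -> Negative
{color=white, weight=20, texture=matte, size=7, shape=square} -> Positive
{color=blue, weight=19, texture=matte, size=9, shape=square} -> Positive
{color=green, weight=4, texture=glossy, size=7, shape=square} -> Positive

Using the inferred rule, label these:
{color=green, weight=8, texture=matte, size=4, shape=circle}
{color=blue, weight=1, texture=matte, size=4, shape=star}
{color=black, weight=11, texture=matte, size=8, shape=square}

The distinguishing property — shape is square — holds for all the 'Positive' cases and none of the 'Negative' cases.
{color=green, weight=8, texture=matte, size=4, shape=circle}: shape is circle — lacks this property, so Negative.
{color=blue, weight=1, texture=matte, size=4, shape=star}: shape is star — lacks this property, so Negative.
{color=black, weight=11, texture=matte, size=8, shape=square}: shape is square — qualifies, so Positive.

Negative, Negative, Positive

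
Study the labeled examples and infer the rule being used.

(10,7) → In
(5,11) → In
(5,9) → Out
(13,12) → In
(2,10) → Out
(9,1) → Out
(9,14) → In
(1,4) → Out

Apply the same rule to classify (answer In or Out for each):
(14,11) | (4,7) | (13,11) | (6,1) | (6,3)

In, Out, In, Out, Out

The common property of the 'In' items is: sum ≥ 16. No 'Out' item has it.
(14,11): In (14+11 = 25). (4,7): Out (4+7 = 11). (13,11): In (13+11 = 24). (6,1): Out (6+1 = 7). (6,3): Out (6+3 = 9).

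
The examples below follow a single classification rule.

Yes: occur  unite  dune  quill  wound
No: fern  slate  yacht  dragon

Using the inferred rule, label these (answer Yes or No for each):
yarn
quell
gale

'Yes' ⟺ contains 'u'.
yarn: no 'u' — doesn't qualify, so No. quell: has 'u' — fits, so Yes. gale: no 'u' — doesn't qualify, so No.

No, Yes, No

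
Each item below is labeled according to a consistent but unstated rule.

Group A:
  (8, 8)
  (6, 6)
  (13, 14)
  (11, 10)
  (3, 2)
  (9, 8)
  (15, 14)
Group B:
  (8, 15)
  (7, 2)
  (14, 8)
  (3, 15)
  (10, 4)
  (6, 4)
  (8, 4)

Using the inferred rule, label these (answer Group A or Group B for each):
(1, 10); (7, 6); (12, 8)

Group B, Group A, Group B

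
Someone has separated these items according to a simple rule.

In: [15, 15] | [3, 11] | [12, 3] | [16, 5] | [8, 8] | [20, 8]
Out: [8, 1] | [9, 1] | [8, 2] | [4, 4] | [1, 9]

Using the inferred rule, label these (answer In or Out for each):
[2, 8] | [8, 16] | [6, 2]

Out, In, Out

One predicate separates the groups cleanly: sum ≥ 14.
[2, 8]: 2+8 = 10 — does not satisfy this, so Out.
[8, 16]: 8+16 = 24 — qualifies, so In.
[6, 2]: 6+2 = 8 — does not satisfy this, so Out.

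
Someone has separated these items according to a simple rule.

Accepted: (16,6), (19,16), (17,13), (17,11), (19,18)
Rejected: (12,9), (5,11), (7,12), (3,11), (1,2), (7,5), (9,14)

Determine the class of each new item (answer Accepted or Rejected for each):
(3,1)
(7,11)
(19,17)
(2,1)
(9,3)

'Accepted' ⟺ first ≥ 13.
(3,1): first 3 — doesn't qualify, so Rejected.
(7,11): first 7 — doesn't qualify, so Rejected.
(19,17): first 19 — fits, so Accepted.
(2,1): first 2 — doesn't qualify, so Rejected.
(9,3): first 9 — doesn't qualify, so Rejected.

Rejected, Rejected, Accepted, Rejected, Rejected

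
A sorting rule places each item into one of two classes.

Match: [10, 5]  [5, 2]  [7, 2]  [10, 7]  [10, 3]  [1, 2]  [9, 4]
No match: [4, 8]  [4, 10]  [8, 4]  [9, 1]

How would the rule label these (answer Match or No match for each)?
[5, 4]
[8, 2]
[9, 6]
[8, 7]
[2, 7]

Match, No match, Match, Match, Match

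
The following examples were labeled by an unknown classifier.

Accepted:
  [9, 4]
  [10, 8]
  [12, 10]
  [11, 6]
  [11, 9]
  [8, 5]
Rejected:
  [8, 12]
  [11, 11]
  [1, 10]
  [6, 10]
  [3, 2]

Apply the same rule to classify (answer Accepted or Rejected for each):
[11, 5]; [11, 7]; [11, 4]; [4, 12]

One predicate separates the groups cleanly: first > second AND sum ≥ 11.

Accepted, Accepted, Accepted, Rejected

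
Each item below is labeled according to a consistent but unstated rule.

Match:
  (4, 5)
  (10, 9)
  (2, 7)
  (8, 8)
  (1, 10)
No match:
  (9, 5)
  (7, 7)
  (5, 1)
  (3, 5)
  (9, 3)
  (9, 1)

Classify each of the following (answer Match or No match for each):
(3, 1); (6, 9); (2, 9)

Looking at the examples, the only property every 'Match' case has and every 'No match' case lacks is: product is even.
(3, 1): 3·1 = 3, fails this test → No match. (6, 9): 6·9 = 54, meets the rule → Match. (2, 9): 2·9 = 18, meets the rule → Match.

No match, Match, Match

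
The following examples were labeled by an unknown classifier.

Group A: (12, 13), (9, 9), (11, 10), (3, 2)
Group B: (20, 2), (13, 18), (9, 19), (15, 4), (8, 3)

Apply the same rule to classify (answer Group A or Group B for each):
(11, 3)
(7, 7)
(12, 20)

Rule: |first − second| ≤ 1. This holds for each 'Group A' example and fails for each 'Group B' one.
(11, 3): Group B (|11−3| = 8).
(7, 7): Group A (|7−7| = 0).
(12, 20): Group B (|12−20| = 8).

Group B, Group A, Group B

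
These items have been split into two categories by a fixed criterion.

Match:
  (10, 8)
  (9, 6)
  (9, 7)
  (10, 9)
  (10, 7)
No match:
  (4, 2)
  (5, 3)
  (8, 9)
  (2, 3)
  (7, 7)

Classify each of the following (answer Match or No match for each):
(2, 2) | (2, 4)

The simplest hypothesis consistent with all the labels is: first ≥ 9.
(2, 2): No match (first 2). (2, 4): No match (first 2).

No match, No match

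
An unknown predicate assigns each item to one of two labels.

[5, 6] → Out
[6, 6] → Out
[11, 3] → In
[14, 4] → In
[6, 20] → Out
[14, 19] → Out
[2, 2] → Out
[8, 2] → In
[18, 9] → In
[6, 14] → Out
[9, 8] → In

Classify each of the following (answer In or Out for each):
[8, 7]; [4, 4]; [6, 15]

The simplest hypothesis consistent with all the labels is: first > second.
In: [8, 7], since 8 > 7.
Out: [4, 4], since 4 = 4.
Out: [6, 15], since 6 < 15.

In, Out, Out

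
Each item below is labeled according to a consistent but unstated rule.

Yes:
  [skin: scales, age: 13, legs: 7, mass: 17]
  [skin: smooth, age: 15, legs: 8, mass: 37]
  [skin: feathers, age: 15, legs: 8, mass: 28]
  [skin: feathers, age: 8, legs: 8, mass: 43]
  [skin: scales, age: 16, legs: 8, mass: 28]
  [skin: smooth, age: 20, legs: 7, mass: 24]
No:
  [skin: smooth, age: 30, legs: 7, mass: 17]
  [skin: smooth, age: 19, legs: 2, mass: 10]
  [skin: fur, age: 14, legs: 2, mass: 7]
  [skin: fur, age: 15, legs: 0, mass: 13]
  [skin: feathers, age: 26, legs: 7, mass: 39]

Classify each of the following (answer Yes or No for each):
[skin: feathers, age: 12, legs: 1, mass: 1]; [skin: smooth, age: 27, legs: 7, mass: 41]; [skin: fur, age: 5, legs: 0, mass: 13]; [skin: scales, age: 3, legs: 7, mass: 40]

The rule appears to be: legs ≥ 7 AND age ≤ 20.
[skin: feathers, age: 12, legs: 1, mass: 1]: legs = 1, age = 12 — fails the rule, so No. [skin: smooth, age: 27, legs: 7, mass: 41]: legs = 7, age = 27 — fails the rule, so No. [skin: fur, age: 5, legs: 0, mass: 13]: legs = 0, age = 5 — fails the rule, so No. [skin: scales, age: 3, legs: 7, mass: 40]: legs = 7, age = 3 — passes, so Yes.

No, No, No, Yes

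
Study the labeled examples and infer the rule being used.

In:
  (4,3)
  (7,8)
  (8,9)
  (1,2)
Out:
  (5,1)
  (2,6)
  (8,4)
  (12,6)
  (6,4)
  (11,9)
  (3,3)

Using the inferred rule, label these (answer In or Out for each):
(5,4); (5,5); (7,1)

In, Out, Out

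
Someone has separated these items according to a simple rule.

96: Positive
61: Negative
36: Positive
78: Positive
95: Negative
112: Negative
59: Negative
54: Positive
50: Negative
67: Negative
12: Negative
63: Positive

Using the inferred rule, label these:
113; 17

Rule: multiple of 3 AND at least 36. This holds for each 'Positive' example and fails for each 'Negative' one.
113: 113 = 3·37 + 2, 113 ≥ 36 — does not satisfy this, so Negative. 17: 17 = 3·5 + 2, 17 < 36 — does not satisfy this, so Negative.

Negative, Negative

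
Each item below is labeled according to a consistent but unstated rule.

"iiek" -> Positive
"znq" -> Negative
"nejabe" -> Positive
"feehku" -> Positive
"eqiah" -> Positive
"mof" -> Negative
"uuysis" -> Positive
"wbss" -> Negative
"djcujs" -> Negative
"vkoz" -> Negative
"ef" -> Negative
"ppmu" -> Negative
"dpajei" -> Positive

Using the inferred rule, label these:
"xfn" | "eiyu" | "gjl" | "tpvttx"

Negative, Positive, Negative, Negative

All 'Positive' examples share one property — has ≥ 2 vowels — and every 'Negative' example lacks it.
"xfn": 0 vowels — lacks this property, so Negative.
"eiyu": 3 vowels — passes, so Positive.
"gjl": 0 vowels — lacks this property, so Negative.
"tpvttx": 0 vowels — lacks this property, so Negative.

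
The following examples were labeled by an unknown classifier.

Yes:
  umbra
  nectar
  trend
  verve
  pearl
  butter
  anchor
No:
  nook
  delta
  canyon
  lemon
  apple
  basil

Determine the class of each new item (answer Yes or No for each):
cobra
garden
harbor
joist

Yes, Yes, Yes, No

Comparing the two groups points to one rule — contains 'r'.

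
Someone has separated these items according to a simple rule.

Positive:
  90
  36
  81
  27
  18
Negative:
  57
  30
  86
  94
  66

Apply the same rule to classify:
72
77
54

Positive, Negative, Positive

The simplest hypothesis consistent with all the labels is: multiple of 9.
72 — 72 = 9·8, hence Positive.
77 — 77 = 9·8 + 5, hence Negative.
54 — 54 = 9·6, hence Positive.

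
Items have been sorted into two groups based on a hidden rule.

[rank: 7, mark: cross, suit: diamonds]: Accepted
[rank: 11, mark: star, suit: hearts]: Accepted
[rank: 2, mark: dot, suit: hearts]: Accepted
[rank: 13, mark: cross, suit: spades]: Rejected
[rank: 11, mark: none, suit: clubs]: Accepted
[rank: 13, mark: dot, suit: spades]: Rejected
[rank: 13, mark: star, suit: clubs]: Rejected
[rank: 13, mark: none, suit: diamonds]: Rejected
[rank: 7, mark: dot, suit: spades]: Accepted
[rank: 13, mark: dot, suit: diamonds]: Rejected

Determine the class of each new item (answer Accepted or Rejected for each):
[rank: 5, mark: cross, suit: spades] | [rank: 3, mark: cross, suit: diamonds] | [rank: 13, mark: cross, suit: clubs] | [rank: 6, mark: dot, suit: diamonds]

Accepted, Accepted, Rejected, Accepted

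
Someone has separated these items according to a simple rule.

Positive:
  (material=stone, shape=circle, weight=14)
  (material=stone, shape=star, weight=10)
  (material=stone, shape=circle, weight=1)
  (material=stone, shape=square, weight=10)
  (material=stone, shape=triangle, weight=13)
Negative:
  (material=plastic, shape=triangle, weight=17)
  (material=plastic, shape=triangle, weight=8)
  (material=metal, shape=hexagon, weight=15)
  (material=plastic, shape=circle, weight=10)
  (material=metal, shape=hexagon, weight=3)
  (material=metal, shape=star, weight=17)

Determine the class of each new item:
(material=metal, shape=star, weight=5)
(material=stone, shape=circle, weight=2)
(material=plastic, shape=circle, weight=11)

Negative, Positive, Negative

A rule that fits every label: material is stone — true of each 'Positive' example, false of each 'Negative' one.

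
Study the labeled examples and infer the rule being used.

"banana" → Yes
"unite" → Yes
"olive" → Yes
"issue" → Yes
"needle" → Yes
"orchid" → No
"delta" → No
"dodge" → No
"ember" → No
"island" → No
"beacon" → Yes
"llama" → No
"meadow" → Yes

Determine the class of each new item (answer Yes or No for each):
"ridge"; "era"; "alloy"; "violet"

All 'Yes' examples share one property — has ≥ 3 vowels — and every 'No' example lacks it.
"ridge": 2 vowels — doesn't qualify, so No. "era": 2 vowels — doesn't qualify, so No. "alloy": 2 vowels — doesn't qualify, so No. "violet": 3 vowels — has this property, so Yes.

No, No, No, Yes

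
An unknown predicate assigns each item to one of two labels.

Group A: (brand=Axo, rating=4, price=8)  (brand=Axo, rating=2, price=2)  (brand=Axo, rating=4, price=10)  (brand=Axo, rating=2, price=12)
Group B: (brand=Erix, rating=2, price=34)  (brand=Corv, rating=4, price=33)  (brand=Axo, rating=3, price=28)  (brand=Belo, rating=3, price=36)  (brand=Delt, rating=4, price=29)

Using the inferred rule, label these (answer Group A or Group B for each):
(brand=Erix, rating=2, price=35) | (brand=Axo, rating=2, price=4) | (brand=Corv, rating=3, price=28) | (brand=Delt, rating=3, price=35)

Group B, Group A, Group B, Group B

Every 'Group A' example satisfies: price ≤ 12. None of the 'Group B' examples do.
Group B: (brand=Erix, rating=2, price=35), since price = 35.
Group A: (brand=Axo, rating=2, price=4), since price = 4.
Group B: (brand=Corv, rating=3, price=28), since price = 28.
Group B: (brand=Delt, rating=3, price=35), since price = 35.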